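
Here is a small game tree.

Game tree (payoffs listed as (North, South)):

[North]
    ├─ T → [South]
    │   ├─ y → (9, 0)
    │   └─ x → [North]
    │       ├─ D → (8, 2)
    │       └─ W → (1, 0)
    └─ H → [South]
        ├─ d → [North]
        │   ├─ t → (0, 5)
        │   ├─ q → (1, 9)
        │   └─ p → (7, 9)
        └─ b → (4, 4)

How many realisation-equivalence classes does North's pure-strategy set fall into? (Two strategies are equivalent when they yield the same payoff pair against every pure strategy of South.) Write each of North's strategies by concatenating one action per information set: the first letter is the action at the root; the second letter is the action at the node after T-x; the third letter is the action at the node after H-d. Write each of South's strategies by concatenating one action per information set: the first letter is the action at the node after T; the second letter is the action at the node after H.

North has 12 pure strategies: TDt, TDq, TDp, TWt, TWq, TWp, HDt, HDq, HDp, HWt, HWq, HWp. Columns: yd, yb, xd, xb.
{TDt, TDq, TDp} → row (9,0) (9,0) (8,2) (8,2)
{TWt, TWq, TWp} → row (9,0) (9,0) (1,0) (1,0)
{HDt, HWt} → row (0,5) (4,4) (0,5) (4,4)
{HDq, HWq} → row (1,9) (4,4) (1,9) (4,4)
{HDp, HWp} → row (7,9) (4,4) (7,9) (4,4)
That's 5 distinct rows out of 12 strategies.

5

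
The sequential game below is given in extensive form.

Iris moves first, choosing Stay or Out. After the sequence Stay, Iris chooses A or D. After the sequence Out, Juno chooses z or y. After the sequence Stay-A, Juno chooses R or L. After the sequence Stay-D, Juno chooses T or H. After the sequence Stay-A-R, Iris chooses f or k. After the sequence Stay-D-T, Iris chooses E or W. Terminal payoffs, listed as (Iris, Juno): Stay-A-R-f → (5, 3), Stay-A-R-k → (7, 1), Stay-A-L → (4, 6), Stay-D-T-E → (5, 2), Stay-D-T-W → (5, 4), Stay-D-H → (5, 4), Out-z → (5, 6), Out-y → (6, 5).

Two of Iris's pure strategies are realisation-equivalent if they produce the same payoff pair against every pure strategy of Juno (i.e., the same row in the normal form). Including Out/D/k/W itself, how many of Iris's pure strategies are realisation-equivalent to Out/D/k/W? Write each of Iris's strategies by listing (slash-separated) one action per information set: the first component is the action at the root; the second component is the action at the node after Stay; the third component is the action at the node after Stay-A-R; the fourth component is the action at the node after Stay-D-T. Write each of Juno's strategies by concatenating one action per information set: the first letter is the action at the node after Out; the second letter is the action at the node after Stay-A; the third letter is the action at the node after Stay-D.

8

Row for Out/D/k/W (columns zRT, zRH, zLT, zLH, yRT, yRH, yLT, yLH): (5,6) (5,6) (5,6) (5,6) (6,5) (6,5) (6,5) (6,5).
Under Out/D/k/W, Iris's choice at the node after Stay and at the node after Stay-A-R and at the node after Stay-D-T can never be reached regardless of what Juno does, so varying those choices leaves every outcome unchanged.
Holding the reachable choices fixed and varying the unreachable ones freely already gives 2 × 2 × 2 = 8 equivalent strategies.
No other strategy reproduces this row, so those 8 are the full class: Out/A/f/E, Out/A/f/W, Out/A/k/E, Out/A/k/W, Out/D/f/E, Out/D/f/W, Out/D/k/E, Out/D/k/W.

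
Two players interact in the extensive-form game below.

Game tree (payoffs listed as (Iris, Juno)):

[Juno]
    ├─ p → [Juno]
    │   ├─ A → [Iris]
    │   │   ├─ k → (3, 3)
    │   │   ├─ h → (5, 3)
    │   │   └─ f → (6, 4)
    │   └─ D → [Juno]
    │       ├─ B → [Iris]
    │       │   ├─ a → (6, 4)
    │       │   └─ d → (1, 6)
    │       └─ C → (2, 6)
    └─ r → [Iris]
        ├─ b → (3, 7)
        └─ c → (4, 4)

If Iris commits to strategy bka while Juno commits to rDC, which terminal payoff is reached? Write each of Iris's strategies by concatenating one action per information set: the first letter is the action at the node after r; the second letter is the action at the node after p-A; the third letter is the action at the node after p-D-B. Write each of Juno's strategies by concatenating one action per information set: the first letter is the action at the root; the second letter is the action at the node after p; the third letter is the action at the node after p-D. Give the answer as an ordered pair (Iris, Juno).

Trace the play path from the root:
  Juno plays r
  Iris plays b at [r]
→ terminal payoff (3, 7).
(Iris's choice at the node after p-A is never reached on this path, so it doesn't affect the outcome.)

(3, 7)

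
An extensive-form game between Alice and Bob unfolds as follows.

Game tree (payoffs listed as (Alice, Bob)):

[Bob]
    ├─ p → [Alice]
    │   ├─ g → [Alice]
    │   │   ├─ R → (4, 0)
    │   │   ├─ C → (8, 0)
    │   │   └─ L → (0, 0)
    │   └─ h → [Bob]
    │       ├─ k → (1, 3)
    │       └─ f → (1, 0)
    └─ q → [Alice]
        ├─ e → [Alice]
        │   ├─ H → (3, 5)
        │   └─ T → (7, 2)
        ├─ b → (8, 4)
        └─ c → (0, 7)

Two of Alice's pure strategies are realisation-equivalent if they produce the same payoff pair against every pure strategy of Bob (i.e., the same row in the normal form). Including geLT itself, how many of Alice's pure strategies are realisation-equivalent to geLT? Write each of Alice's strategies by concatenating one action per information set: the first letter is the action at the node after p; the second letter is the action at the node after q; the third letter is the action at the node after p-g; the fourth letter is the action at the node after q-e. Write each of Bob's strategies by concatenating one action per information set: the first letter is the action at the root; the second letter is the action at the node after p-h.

Row for geLT (columns pk, pf, qk, qf): (0,0) (0,0) (7,2) (7,2).
Every one of Alice's information sets is on the play path for some reply by Bob when Alice follows geLT.
Changing the action at any of them therefore changes at least one column, so only geLT itself gives this row.

1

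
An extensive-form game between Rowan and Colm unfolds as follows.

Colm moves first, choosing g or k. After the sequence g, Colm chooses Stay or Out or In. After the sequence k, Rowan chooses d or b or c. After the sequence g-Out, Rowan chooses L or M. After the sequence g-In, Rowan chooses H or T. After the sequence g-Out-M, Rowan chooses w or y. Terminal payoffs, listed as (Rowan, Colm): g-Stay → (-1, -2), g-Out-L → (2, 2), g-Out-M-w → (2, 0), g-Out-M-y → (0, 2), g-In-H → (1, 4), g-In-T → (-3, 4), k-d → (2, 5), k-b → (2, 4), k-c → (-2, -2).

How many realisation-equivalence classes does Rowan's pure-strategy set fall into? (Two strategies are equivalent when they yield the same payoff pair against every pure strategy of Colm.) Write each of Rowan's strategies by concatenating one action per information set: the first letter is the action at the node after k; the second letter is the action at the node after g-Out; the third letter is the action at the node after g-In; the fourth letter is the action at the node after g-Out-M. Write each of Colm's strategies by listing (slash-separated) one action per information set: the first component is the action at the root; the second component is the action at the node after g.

Rowan has 24 pure strategies: dLHw, dLHy, dLTw, dLTy, dMHw, dMHy, dMTw, dMTy, bLHw, bLHy, bLTw, bLTy, bMHw, bMHy, bMTw, bMTy, cLHw, cLHy, cLTw, cLTy, cMHw, cMHy, cMTw, cMTy. Columns: g/Stay, g/Out, g/In, k/Stay, k/Out, k/In.
{dLHw, dLHy} → row (-1,-2) (2,2) (1,4) (2,5) (2,5) (2,5)
{dLTw, dLTy} → row (-1,-2) (2,2) (-3,4) (2,5) (2,5) (2,5)
{dMHw} → row (-1,-2) (2,0) (1,4) (2,5) (2,5) (2,5)
{dMHy} → row (-1,-2) (0,2) (1,4) (2,5) (2,5) (2,5)
{dMTw} → row (-1,-2) (2,0) (-3,4) (2,5) (2,5) (2,5)
{dMTy} → row (-1,-2) (0,2) (-3,4) (2,5) (2,5) (2,5)
{bLHw, bLHy} → row (-1,-2) (2,2) (1,4) (2,4) (2,4) (2,4)
{bLTw, bLTy} → row (-1,-2) (2,2) (-3,4) (2,4) (2,4) (2,4)
{bMHw} → row (-1,-2) (2,0) (1,4) (2,4) (2,4) (2,4)
{bMHy} → row (-1,-2) (0,2) (1,4) (2,4) (2,4) (2,4)
{bMTw} → row (-1,-2) (2,0) (-3,4) (2,4) (2,4) (2,4)
{bMTy} → row (-1,-2) (0,2) (-3,4) (2,4) (2,4) (2,4)
{cLHw, cLHy} → row (-1,-2) (2,2) (1,4) (-2,-2) (-2,-2) (-2,-2)
{cLTw, cLTy} → row (-1,-2) (2,2) (-3,4) (-2,-2) (-2,-2) (-2,-2)
{cMHw} → row (-1,-2) (2,0) (1,4) (-2,-2) (-2,-2) (-2,-2)
{cMHy} → row (-1,-2) (0,2) (1,4) (-2,-2) (-2,-2) (-2,-2)
{cMTw} → row (-1,-2) (2,0) (-3,4) (-2,-2) (-2,-2) (-2,-2)
{cMTy} → row (-1,-2) (0,2) (-3,4) (-2,-2) (-2,-2) (-2,-2)
That's 18 distinct rows out of 24 strategies.

18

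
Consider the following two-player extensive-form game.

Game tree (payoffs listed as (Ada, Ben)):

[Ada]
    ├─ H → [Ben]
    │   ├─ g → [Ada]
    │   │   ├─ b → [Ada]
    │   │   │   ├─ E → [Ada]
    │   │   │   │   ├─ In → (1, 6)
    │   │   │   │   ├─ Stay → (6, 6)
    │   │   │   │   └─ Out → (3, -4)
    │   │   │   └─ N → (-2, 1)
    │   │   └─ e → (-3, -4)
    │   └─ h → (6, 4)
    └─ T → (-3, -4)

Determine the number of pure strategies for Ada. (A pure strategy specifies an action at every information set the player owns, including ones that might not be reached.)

24

Ada owns the root with actions {H, T} — two choices.
Ada owns the node after H-g with actions {b, e} — two choices.
Ada owns the node after H-g-b with actions {E, N} — two choices.
Ada owns the node after H-g-b-E with actions {In, Stay, Out} — three choices.
A pure strategy fixes one action at each information set independently, so the count is the product 2 × 2 × 2 × 3 = 24.
(For reference, Ben has 2 pure strategies, giving a 24×2 normal-form matrix.)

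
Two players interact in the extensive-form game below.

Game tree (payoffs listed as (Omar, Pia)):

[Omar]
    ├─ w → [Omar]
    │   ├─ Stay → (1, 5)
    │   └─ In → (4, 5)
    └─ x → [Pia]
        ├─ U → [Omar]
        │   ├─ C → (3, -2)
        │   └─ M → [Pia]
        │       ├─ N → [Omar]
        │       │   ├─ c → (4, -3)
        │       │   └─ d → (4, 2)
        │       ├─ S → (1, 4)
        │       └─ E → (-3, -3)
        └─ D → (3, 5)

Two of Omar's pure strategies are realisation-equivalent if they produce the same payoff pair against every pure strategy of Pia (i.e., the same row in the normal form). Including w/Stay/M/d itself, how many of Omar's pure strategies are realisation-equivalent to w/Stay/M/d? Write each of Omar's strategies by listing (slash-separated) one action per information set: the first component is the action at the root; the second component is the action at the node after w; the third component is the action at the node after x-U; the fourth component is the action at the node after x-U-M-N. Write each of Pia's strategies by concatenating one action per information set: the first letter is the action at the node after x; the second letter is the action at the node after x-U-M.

Row for w/Stay/M/d (columns UN, US, UE, DN, DS, DE): (1,5) (1,5) (1,5) (1,5) (1,5) (1,5).
Under w/Stay/M/d, Omar's choice at the node after x-U and at the node after x-U-M-N can never be reached regardless of what Pia does, so varying those choices leaves every outcome unchanged.
Holding the reachable choices fixed and varying the unreachable ones freely already gives 2 × 2 = 4 equivalent strategies.
No other strategy reproduces this row, so those 4 are the full class: w/Stay/C/c, w/Stay/C/d, w/Stay/M/c, w/Stay/M/d.

4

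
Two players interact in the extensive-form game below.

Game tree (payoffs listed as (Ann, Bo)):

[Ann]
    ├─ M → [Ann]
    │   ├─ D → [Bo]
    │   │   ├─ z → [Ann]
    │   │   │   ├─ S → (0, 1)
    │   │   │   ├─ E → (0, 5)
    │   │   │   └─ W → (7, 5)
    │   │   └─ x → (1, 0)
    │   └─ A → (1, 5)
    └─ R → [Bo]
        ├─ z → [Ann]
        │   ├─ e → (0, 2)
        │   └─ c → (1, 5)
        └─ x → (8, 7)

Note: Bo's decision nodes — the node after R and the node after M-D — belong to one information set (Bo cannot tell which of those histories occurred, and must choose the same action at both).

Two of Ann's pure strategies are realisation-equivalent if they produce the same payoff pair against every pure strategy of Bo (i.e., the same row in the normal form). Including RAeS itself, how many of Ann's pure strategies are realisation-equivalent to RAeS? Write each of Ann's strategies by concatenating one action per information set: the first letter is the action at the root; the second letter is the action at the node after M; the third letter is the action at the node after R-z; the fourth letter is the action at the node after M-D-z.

6

Row for RAeS (columns z, x): (0,2) (8,7).
Under RAeS, Ann's choice at the node after M and at the node after M-D-z can never be reached regardless of what Bo does, so varying those choices leaves every outcome unchanged.
Holding the reachable choices fixed and varying the unreachable ones freely already gives 2 × 3 = 6 equivalent strategies.
No other strategy reproduces this row, so those 6 are the full class: RDeS, RDeE, RDeW, RAeS, RAeE, RAeW.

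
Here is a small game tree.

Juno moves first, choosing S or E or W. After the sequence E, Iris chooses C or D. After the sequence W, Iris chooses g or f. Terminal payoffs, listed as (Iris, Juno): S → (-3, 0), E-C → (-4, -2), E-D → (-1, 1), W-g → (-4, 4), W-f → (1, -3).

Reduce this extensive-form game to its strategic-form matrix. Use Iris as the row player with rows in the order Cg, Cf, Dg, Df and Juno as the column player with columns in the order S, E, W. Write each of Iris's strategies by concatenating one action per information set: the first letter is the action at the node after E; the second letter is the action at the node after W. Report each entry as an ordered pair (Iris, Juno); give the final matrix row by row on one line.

Cg: (-3,0) (-4,-2) (-4,4) | Cf: (-3,0) (-4,-2) (1,-3) | Dg: (-3,0) (-1,1) (-4,4) | Df: (-3,0) (-1,1) (1,-3)

            S        E        W
  Cg   (-3,0)  (-4,-2)   (-4,4)
  Cf   (-3,0)  (-4,-2)   (1,-3)
  Dg   (-3,0)   (-1,1)   (-4,4)
  Df   (-3,0)   (-1,1)   (1,-3)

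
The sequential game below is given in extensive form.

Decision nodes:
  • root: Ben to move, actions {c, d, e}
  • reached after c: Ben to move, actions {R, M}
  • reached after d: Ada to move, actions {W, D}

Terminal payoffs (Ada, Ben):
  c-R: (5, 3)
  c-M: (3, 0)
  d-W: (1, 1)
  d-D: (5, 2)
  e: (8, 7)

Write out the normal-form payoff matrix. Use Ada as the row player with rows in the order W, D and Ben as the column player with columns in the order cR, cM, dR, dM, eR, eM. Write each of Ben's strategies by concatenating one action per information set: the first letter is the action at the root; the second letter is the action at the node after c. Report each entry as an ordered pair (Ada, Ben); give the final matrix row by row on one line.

W: (5,3) (3,0) (1,1) (1,1) (8,7) (8,7) | D: (5,3) (3,0) (5,2) (5,2) (8,7) (8,7)

Row W: cR→(5,3), cM→(3,0), dR→(1,1), dM→(1,1), eR→(8,7), eM→(8,7)
Row D: cR→(5,3), cM→(3,0), dR→(5,2), dM→(5,2), eR→(8,7), eM→(8,7)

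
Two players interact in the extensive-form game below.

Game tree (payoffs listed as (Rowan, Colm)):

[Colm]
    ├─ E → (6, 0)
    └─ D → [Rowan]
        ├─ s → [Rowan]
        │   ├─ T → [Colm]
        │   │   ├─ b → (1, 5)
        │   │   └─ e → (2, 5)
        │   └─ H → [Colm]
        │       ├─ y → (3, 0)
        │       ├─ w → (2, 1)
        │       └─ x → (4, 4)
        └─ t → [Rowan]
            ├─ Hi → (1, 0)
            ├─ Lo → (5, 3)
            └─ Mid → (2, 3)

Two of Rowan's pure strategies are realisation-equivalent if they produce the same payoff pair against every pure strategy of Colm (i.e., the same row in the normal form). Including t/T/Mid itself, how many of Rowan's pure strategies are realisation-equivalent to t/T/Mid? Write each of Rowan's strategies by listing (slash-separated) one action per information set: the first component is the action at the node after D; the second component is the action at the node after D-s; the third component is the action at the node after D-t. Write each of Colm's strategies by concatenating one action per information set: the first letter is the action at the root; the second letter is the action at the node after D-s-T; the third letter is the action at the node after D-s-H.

2

Row for t/T/Mid (columns Eby, Ebw, Ebx, Eey, Eew, Eex, Dby, Dbw, Dbx, Dey, Dew, Dex): (6,0) (6,0) (6,0) (6,0) (6,0) (6,0) (2,3) (2,3) (2,3) (2,3) (2,3) (2,3).
Under t/T/Mid, Rowan's choice at the node after D-s can never be reached regardless of what Colm does, so varying those choices leaves every outcome unchanged.
Holding the reachable choices fixed and varying the unreachable one freely already gives 2 equivalent strategies.
No other strategy reproduces this row, so those 2 are the full class: t/T/Mid, t/H/Mid.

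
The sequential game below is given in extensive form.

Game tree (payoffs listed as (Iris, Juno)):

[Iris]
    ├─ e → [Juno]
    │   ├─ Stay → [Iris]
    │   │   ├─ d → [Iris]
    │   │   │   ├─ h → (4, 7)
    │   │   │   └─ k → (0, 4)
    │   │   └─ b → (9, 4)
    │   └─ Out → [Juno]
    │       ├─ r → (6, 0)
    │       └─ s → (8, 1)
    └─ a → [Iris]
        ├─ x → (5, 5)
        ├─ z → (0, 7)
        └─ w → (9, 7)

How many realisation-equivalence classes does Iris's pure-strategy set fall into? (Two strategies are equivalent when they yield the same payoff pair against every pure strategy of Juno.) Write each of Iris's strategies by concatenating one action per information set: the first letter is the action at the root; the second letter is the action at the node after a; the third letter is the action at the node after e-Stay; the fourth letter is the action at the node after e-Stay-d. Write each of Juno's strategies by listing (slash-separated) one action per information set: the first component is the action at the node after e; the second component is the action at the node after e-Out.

Iris has 24 pure strategies: exdh, exdk, exbh, exbk, ezdh, ezdk, ezbh, ezbk, ewdh, ewdk, ewbh, ewbk, axdh, axdk, axbh, axbk, azdh, azdk, azbh, azbk, awdh, awdk, awbh, awbk. Columns: Stay/r, Stay/s, Out/r, Out/s.
{exdh, ezdh, ewdh} → row (4,7) (4,7) (6,0) (8,1)
{exdk, ezdk, ewdk} → row (0,4) (0,4) (6,0) (8,1)
{exbh, exbk, ezbh, ezbk, ewbh, ewbk} → row (9,4) (9,4) (6,0) (8,1)
{axdh, axdk, axbh, axbk} → row (5,5) (5,5) (5,5) (5,5)
{azdh, azdk, azbh, azbk} → row (0,7) (0,7) (0,7) (0,7)
{awdh, awdk, awbh, awbk} → row (9,7) (9,7) (9,7) (9,7)
That's 6 distinct rows out of 24 strategies.

6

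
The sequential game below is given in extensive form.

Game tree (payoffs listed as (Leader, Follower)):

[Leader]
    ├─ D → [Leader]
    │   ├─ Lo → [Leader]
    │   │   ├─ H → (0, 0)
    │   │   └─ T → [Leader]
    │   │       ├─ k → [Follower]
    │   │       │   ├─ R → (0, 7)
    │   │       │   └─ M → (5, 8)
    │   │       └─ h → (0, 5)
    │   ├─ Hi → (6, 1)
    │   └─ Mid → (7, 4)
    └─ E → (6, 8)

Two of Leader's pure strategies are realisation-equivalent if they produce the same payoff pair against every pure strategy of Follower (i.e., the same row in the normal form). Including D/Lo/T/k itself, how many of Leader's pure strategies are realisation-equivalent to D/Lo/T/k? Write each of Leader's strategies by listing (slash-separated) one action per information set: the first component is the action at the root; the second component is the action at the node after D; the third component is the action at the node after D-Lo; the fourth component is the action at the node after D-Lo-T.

Row for D/Lo/T/k (columns R, M): (0,7) (5,8).
Every one of Leader's information sets is on the play path for some reply by Follower when Leader follows D/Lo/T/k.
Changing the action at any of them therefore changes at least one column, so only D/Lo/T/k itself gives this row.

1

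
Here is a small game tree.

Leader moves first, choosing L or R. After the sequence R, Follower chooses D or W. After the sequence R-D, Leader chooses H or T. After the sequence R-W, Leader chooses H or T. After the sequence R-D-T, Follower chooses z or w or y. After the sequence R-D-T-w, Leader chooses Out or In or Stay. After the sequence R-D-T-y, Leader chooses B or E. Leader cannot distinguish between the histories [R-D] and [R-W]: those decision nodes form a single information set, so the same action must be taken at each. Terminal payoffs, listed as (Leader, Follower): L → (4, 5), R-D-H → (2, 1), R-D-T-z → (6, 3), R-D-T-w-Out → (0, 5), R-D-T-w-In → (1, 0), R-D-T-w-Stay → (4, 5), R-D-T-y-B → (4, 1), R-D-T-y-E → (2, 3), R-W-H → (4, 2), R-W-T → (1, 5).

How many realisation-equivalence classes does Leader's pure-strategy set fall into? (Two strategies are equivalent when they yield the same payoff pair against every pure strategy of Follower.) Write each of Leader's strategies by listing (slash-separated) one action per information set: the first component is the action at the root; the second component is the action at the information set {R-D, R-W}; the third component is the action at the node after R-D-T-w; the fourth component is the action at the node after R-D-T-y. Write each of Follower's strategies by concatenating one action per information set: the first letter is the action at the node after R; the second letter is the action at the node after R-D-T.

8

Leader has 24 pure strategies: L/H/Out/B, L/H/Out/E, L/H/In/B, L/H/In/E, L/H/Stay/B, L/H/Stay/E, L/T/Out/B, L/T/Out/E, L/T/In/B, L/T/In/E, L/T/Stay/B, L/T/Stay/E, R/H/Out/B, R/H/Out/E, R/H/In/B, R/H/In/E, R/H/Stay/B, R/H/Stay/E, R/T/Out/B, R/T/Out/E, R/T/In/B, R/T/In/E, R/T/Stay/B, R/T/Stay/E. Columns: Dz, Dw, Dy, Wz, Ww, Wy.
{L/H/Out/B, L/H/Out/E, L/H/In/B, L/H/In/E, L/H/Stay/B, L/H/Stay/E, L/T/Out/B, L/T/Out/E, L/T/In/B, L/T/In/E, L/T/Stay/B, L/T/Stay/E} → row (4,5) (4,5) (4,5) (4,5) (4,5) (4,5)
{R/H/Out/B, R/H/Out/E, R/H/In/B, R/H/In/E, R/H/Stay/B, R/H/Stay/E} → row (2,1) (2,1) (2,1) (4,2) (4,2) (4,2)
{R/T/Out/B} → row (6,3) (0,5) (4,1) (1,5) (1,5) (1,5)
{R/T/Out/E} → row (6,3) (0,5) (2,3) (1,5) (1,5) (1,5)
{R/T/In/B} → row (6,3) (1,0) (4,1) (1,5) (1,5) (1,5)
{R/T/In/E} → row (6,3) (1,0) (2,3) (1,5) (1,5) (1,5)
{R/T/Stay/B} → row (6,3) (4,5) (4,1) (1,5) (1,5) (1,5)
{R/T/Stay/E} → row (6,3) (4,5) (2,3) (1,5) (1,5) (1,5)
That's 8 distinct rows out of 24 strategies.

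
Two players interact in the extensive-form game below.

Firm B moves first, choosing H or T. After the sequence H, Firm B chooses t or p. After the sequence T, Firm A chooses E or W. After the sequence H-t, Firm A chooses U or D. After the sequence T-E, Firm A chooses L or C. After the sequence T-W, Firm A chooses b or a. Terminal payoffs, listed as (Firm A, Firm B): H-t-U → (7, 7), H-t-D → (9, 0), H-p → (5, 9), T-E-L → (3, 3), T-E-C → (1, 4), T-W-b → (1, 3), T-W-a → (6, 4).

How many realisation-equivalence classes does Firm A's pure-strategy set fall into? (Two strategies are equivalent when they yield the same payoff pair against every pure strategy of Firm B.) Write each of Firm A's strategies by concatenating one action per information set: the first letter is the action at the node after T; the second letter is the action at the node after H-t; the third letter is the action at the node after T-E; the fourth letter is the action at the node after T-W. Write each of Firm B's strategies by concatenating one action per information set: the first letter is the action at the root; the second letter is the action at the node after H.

Firm A has 16 pure strategies: EULb, EULa, EUCb, EUCa, EDLb, EDLa, EDCb, EDCa, WULb, WULa, WUCb, WUCa, WDLb, WDLa, WDCb, WDCa. Columns: Ht, Hp, Tt, Tp.
{EULb, EULa} → row (7,7) (5,9) (3,3) (3,3)
{EUCb, EUCa} → row (7,7) (5,9) (1,4) (1,4)
{EDLb, EDLa} → row (9,0) (5,9) (3,3) (3,3)
{EDCb, EDCa} → row (9,0) (5,9) (1,4) (1,4)
{WULb, WUCb} → row (7,7) (5,9) (1,3) (1,3)
{WULa, WUCa} → row (7,7) (5,9) (6,4) (6,4)
{WDLb, WDCb} → row (9,0) (5,9) (1,3) (1,3)
{WDLa, WDCa} → row (9,0) (5,9) (6,4) (6,4)
That's 8 distinct rows out of 16 strategies.

8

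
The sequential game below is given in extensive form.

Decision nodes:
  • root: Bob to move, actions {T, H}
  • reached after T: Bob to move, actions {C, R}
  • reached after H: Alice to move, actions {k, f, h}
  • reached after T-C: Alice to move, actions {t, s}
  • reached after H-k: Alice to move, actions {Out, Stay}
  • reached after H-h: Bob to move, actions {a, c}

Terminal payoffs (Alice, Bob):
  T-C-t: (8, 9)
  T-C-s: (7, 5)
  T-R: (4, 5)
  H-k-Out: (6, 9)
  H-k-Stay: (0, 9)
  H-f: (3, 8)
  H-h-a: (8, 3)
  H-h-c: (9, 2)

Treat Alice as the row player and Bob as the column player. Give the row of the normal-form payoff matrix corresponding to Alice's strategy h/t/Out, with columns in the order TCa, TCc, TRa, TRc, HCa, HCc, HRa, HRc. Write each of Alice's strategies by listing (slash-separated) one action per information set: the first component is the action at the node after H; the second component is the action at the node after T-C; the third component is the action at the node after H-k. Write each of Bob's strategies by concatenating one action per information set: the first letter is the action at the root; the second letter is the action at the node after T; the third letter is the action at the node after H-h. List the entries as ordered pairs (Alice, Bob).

(8,9) (8,9) (4,5) (4,5) (8,3) (9,2) (8,3) (9,2)

vs TCa: Bob plays T → Bob plays C at [T] → Alice plays t at [T-C] → (8, 9)
vs TCc: Bob plays T → Bob plays C at [T] → Alice plays t at [T-C] → (8, 9)
vs TRa: Bob plays T → Bob plays R at [T] → (4, 5)
vs TRc: Bob plays T → Bob plays R at [T] → (4, 5)
vs HCa: Bob plays H → Alice plays h at [H] → Bob plays a at [H-h] → (8, 3)
vs HCc: Bob plays H → Alice plays h at [H] → Bob plays c at [H-h] → (9, 2)
vs HRa: Bob plays H → Alice plays h at [H] → Bob plays a at [H-h] → (8, 3)
vs HRc: Bob plays H → Alice plays h at [H] → Bob plays c at [H-h] → (9, 2)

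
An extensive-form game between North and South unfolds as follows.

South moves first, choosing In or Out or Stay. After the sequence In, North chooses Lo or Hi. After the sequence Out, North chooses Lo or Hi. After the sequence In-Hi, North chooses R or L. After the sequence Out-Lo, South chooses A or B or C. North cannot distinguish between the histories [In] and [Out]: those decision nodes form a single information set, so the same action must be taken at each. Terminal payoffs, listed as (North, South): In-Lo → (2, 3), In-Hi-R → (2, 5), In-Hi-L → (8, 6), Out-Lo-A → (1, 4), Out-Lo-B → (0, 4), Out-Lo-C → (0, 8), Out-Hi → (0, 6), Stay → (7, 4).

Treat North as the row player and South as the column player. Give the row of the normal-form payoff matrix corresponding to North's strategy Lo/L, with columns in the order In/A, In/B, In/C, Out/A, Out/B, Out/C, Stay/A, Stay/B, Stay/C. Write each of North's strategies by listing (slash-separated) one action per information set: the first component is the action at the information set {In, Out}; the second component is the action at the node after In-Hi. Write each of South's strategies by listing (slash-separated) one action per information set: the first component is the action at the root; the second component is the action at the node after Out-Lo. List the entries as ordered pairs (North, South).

(2,3) (2,3) (2,3) (1,4) (0,4) (0,8) (7,4) (7,4) (7,4)

vs In/A: South plays In → North plays Lo at [In] → (2, 3)
vs In/B: South plays In → North plays Lo at [In] → (2, 3)
vs In/C: South plays In → North plays Lo at [In] → (2, 3)
vs Out/A: South plays Out → North plays Lo at [Out] → South plays A at [Out-Lo] → (1, 4)
vs Out/B: South plays Out → North plays Lo at [Out] → South plays B at [Out-Lo] → (0, 4)
vs Out/C: South plays Out → North plays Lo at [Out] → South plays C at [Out-Lo] → (0, 8)
vs Stay/A: South plays Stay → (7, 4)
vs Stay/B: South plays Stay → (7, 4)
vs Stay/C: South plays Stay → (7, 4)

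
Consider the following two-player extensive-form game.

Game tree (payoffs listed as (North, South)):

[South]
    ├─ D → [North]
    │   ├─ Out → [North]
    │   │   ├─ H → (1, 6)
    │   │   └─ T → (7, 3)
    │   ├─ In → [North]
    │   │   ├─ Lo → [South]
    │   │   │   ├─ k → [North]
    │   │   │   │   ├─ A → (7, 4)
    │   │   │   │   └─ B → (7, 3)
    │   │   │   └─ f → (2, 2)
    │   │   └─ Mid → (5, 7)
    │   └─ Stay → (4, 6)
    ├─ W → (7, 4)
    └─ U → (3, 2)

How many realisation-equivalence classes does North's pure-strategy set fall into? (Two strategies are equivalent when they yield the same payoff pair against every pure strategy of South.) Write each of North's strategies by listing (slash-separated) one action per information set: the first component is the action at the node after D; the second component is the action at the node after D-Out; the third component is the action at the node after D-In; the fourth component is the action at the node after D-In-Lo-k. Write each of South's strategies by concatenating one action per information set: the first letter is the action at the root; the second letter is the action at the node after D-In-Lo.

North has 24 pure strategies: Out/H/Lo/A, Out/H/Lo/B, Out/H/Mid/A, Out/H/Mid/B, Out/T/Lo/A, Out/T/Lo/B, Out/T/Mid/A, Out/T/Mid/B, In/H/Lo/A, In/H/Lo/B, In/H/Mid/A, In/H/Mid/B, In/T/Lo/A, In/T/Lo/B, In/T/Mid/A, In/T/Mid/B, Stay/H/Lo/A, Stay/H/Lo/B, Stay/H/Mid/A, Stay/H/Mid/B, Stay/T/Lo/A, Stay/T/Lo/B, Stay/T/Mid/A, Stay/T/Mid/B. Columns: Dk, Df, Wk, Wf, Uk, Uf.
{Out/H/Lo/A, Out/H/Lo/B, Out/H/Mid/A, Out/H/Mid/B} → row (1,6) (1,6) (7,4) (7,4) (3,2) (3,2)
{Out/T/Lo/A, Out/T/Lo/B, Out/T/Mid/A, Out/T/Mid/B} → row (7,3) (7,3) (7,4) (7,4) (3,2) (3,2)
{In/H/Lo/A, In/T/Lo/A} → row (7,4) (2,2) (7,4) (7,4) (3,2) (3,2)
{In/H/Lo/B, In/T/Lo/B} → row (7,3) (2,2) (7,4) (7,4) (3,2) (3,2)
{In/H/Mid/A, In/H/Mid/B, In/T/Mid/A, In/T/Mid/B} → row (5,7) (5,7) (7,4) (7,4) (3,2) (3,2)
{Stay/H/Lo/A, Stay/H/Lo/B, Stay/H/Mid/A, Stay/H/Mid/B, Stay/T/Lo/A, Stay/T/Lo/B, Stay/T/Mid/A, Stay/T/Mid/B} → row (4,6) (4,6) (7,4) (7,4) (3,2) (3,2)
That's 6 distinct rows out of 24 strategies.

6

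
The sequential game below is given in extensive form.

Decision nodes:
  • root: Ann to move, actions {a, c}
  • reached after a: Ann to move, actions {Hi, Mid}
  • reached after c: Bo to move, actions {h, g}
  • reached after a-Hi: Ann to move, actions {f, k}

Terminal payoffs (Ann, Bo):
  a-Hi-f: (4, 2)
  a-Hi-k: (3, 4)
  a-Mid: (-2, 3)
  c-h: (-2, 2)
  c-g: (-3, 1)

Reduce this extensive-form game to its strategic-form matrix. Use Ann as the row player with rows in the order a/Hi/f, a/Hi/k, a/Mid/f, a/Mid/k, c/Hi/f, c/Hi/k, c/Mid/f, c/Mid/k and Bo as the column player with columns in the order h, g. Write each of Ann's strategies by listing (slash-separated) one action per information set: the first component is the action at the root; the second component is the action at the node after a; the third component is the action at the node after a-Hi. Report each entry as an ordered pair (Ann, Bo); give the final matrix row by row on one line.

a/Hi/f: (4,2) (4,2) | a/Hi/k: (3,4) (3,4) | a/Mid/f: (-2,3) (-2,3) | a/Mid/k: (-2,3) (-2,3) | c/Hi/f: (-2,2) (-3,1) | c/Hi/k: (-2,2) (-3,1) | c/Mid/f: (-2,2) (-3,1) | c/Mid/k: (-2,2) (-3,1)

Row a/Hi/f: h→(4,2), g→(4,2)
Row a/Hi/k: h→(3,4), g→(3,4)
Row a/Mid/f: h→(-2,3), g→(-2,3)
Row a/Mid/k: h→(-2,3), g→(-2,3)
Row c/Hi/f: h→(-2,2), g→(-3,1)
Row c/Hi/k: h→(-2,2), g→(-3,1)
Row c/Mid/f: h→(-2,2), g→(-3,1)
Row c/Mid/k: h→(-2,2), g→(-3,1)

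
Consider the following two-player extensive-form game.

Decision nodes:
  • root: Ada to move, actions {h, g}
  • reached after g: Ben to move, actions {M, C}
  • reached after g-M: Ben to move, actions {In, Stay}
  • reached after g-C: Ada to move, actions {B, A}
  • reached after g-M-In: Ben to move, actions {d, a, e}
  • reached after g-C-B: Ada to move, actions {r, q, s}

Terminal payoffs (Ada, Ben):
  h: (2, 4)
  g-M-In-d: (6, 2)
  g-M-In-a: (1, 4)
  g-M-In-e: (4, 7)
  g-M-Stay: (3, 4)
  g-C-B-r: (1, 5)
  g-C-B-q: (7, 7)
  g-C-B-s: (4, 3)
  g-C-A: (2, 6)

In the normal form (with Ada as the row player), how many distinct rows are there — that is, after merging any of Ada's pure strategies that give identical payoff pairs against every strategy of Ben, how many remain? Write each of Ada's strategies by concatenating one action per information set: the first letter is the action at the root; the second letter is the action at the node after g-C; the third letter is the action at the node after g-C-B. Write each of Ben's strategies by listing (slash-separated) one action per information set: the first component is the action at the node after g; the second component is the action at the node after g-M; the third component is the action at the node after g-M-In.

5

Ada has 12 pure strategies: hBr, hBq, hBs, hAr, hAq, hAs, gBr, gBq, gBs, gAr, gAq, gAs. Columns: M/In/d, M/In/a, M/In/e, M/Stay/d, M/Stay/a, M/Stay/e, C/In/d, C/In/a, C/In/e, C/Stay/d, C/Stay/a, C/Stay/e.
{hBr, hBq, hBs, hAr, hAq, hAs} → row (2,4) (2,4) (2,4) (2,4) (2,4) (2,4) (2,4) (2,4) (2,4) (2,4) (2,4) (2,4)
{gBr} → row (6,2) (1,4) (4,7) (3,4) (3,4) (3,4) (1,5) (1,5) (1,5) (1,5) (1,5) (1,5)
{gBq} → row (6,2) (1,4) (4,7) (3,4) (3,4) (3,4) (7,7) (7,7) (7,7) (7,7) (7,7) (7,7)
{gBs} → row (6,2) (1,4) (4,7) (3,4) (3,4) (3,4) (4,3) (4,3) (4,3) (4,3) (4,3) (4,3)
{gAr, gAq, gAs} → row (6,2) (1,4) (4,7) (3,4) (3,4) (3,4) (2,6) (2,6) (2,6) (2,6) (2,6) (2,6)
That's 5 distinct rows out of 12 strategies.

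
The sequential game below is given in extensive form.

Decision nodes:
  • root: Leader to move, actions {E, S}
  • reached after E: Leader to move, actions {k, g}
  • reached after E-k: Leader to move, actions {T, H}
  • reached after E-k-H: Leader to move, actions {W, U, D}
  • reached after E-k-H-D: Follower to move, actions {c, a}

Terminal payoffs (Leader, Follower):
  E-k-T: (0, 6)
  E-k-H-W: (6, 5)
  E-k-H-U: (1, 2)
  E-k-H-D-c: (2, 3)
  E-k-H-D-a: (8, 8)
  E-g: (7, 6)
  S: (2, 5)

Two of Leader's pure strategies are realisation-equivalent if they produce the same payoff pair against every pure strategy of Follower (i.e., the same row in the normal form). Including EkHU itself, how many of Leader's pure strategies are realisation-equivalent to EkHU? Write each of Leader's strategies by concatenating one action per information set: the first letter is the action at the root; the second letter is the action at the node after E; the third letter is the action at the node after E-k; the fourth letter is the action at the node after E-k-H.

1

Row for EkHU (columns c, a): (1,2) (1,2).
Every one of Leader's information sets is on the play path for some reply by Follower when Leader follows EkHU.
Changing the action at any of them therefore changes at least one column, so only EkHU itself gives this row.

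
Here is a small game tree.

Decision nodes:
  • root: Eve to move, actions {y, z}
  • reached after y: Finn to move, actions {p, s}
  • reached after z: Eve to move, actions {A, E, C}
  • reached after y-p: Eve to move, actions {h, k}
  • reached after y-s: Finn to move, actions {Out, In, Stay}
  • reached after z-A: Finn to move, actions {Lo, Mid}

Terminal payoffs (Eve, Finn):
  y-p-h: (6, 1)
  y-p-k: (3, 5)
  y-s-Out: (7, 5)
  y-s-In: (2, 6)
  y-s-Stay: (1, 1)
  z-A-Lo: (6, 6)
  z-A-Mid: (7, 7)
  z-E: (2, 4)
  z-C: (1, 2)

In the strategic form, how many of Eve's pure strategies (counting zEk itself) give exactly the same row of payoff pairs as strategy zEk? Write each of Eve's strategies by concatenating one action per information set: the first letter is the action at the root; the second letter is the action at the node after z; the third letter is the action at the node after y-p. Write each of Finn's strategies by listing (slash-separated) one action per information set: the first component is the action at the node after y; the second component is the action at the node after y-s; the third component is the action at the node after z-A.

2

Row for zEk (columns p/Out/Lo, p/Out/Mid, p/In/Lo, p/In/Mid, p/Stay/Lo, p/Stay/Mid, s/Out/Lo, s/Out/Mid, s/In/Lo, s/In/Mid, s/Stay/Lo, s/Stay/Mid): (2,4) (2,4) (2,4) (2,4) (2,4) (2,4) (2,4) (2,4) (2,4) (2,4) (2,4) (2,4).
Under zEk, Eve's choice at the node after y-p can never be reached regardless of what Finn does, so varying those choices leaves every outcome unchanged.
Holding the reachable choices fixed and varying the unreachable one freely already gives 2 equivalent strategies.
No other strategy reproduces this row, so those 2 are the full class: zEh, zEk.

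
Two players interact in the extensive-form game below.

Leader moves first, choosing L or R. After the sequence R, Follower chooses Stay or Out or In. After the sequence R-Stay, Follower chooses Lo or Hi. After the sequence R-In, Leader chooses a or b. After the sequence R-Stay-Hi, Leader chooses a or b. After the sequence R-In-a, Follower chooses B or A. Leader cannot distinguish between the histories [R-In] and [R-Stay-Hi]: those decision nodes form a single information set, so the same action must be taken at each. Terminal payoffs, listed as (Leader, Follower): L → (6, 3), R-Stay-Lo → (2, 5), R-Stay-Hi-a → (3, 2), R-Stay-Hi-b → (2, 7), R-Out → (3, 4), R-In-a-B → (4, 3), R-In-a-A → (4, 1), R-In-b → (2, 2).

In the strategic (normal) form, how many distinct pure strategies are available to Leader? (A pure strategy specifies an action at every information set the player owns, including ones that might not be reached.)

4

Leader owns the root with actions {L, R} — two choices.
Leader owns the information set {R-In, R-Stay-Hi} with actions {a, b} — two choices.
A pure strategy fixes one action at each information set independently, so the count is the product 2 × 2 = 4.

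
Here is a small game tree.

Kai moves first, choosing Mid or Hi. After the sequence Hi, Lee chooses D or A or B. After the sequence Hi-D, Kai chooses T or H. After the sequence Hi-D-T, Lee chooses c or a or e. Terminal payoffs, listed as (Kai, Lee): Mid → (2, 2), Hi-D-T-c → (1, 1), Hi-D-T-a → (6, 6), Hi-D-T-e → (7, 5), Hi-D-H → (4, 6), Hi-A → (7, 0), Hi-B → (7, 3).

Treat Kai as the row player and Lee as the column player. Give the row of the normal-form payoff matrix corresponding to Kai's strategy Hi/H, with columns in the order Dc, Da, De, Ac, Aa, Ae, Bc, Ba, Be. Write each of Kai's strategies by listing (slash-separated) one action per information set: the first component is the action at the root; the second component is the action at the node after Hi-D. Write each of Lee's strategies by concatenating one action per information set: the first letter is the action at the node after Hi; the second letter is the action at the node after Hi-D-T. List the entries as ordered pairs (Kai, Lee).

(4,6) (4,6) (4,6) (7,0) (7,0) (7,0) (7,3) (7,3) (7,3)

vs Dc: Kai plays Hi → Lee plays D at [Hi] → Kai plays H at [Hi-D] → (4, 6)
vs Da: Kai plays Hi → Lee plays D at [Hi] → Kai plays H at [Hi-D] → (4, 6)
vs De: Kai plays Hi → Lee plays D at [Hi] → Kai plays H at [Hi-D] → (4, 6)
vs Ac: Kai plays Hi → Lee plays A at [Hi] → (7, 0)
vs Aa: Kai plays Hi → Lee plays A at [Hi] → (7, 0)
vs Ae: Kai plays Hi → Lee plays A at [Hi] → (7, 0)
vs Bc: Kai plays Hi → Lee plays B at [Hi] → (7, 3)
vs Ba: Kai plays Hi → Lee plays B at [Hi] → (7, 3)
vs Be: Kai plays Hi → Lee plays B at [Hi] → (7, 3)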